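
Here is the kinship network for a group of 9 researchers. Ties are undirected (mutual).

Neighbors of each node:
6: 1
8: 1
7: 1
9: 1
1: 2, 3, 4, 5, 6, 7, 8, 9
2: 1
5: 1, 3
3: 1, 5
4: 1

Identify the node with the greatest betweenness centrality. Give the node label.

Unnormalized betweenness of each node: 1:27, 2:0, 3:0, 4:0, 5:0, 6:0, 7:0, 8:0, 9:0.
1 has the largest value, 27, making it the main broker — the node through which the most shortest paths run.

1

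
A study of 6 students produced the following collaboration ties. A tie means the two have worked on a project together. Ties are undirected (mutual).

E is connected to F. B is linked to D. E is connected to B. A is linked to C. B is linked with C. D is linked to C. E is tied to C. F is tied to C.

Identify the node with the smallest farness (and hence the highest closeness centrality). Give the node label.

C

Farness (sum of distances to all others) for each node — A:9, B:7, C:5, D:8, E:7, F:8.
The smallest farness is 5, for C, so C has the highest closeness.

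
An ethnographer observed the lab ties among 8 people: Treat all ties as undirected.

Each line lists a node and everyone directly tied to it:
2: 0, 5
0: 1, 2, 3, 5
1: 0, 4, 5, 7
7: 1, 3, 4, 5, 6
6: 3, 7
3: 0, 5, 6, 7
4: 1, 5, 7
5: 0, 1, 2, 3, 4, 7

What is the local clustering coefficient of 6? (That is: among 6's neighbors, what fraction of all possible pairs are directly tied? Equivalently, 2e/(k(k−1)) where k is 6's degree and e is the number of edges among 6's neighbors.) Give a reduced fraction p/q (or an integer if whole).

6's neighbors: 3 and 7 (k = 2).
Possible neighbor pairs: C(2,2) = 1. Edges among them: 3–7 → e = 1.
Clustering(6) = 1/1.

1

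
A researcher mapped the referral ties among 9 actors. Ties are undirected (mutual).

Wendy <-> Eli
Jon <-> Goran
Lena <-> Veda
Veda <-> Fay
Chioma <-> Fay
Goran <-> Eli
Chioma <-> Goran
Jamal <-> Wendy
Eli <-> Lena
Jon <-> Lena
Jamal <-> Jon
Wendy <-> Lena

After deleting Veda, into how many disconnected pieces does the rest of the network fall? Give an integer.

1

Veda's neighbors (Fay and Lena) remain reachable from one another through other ties, so the rest of the network stays in one piece.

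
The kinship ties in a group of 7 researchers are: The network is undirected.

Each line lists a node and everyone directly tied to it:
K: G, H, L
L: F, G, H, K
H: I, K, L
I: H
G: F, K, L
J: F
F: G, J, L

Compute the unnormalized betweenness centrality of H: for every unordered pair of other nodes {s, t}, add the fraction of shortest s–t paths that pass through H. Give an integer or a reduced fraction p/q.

Pairs whose geodesics pass through H — J–I: 1; G–I: 2/2; L–I: 1; F–I: 1; K–I: 1.
All other pairs contribute 0.
Summing the contributions gives betweenness(H) = 5.

5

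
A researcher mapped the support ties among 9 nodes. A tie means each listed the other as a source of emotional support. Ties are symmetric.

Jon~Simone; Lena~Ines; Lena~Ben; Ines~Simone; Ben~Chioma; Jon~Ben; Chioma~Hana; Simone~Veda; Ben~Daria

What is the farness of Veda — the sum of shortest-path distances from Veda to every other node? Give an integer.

Distances from Veda: Ben:3, Chioma:4, Daria:4, Hana:5, Ines:2, Jon:2, Lena:3, Simone:1.
Sum = 3 + 4 + 4 + 5 + 2 + 2 + 3 + 1 = 24.

24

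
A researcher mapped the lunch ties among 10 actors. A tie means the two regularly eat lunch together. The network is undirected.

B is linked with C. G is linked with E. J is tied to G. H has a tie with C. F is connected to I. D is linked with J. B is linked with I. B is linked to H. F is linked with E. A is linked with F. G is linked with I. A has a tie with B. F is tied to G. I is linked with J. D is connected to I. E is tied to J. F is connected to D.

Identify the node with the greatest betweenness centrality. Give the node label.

B

Unnormalized betweenness of each node: A:9/4, B:147/10, C:0, D:9/20, E:9/20, F:209/30, G:23/15, H:0, I:206/15, J:23/12.
B has the largest value, 147/10, making it the main broker — the node through which the most shortest paths run.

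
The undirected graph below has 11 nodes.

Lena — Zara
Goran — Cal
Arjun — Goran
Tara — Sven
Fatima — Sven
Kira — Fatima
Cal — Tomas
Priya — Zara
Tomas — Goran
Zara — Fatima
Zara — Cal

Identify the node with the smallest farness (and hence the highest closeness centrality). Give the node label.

Farness (sum of distances to all others) for each node — Arjun:36, Cal:21, Fatima:21, Goran:27, Kira:30, Lena:27, Priya:27, Sven:28, Tara:37, Tomas:28, Zara:18.
The smallest farness is 18, for Zara, so Zara has the highest closeness.

Zara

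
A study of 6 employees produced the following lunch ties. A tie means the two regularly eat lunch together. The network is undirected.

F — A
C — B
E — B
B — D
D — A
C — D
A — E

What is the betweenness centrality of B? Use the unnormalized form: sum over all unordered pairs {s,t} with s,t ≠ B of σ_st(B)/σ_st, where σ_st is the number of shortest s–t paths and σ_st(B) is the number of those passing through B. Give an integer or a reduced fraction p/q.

3/2

Pairs whose geodesics pass through B — E–D: 1/2; E–C: 1.
All other pairs contribute 0.
Summing the contributions gives betweenness(B) = 3/2.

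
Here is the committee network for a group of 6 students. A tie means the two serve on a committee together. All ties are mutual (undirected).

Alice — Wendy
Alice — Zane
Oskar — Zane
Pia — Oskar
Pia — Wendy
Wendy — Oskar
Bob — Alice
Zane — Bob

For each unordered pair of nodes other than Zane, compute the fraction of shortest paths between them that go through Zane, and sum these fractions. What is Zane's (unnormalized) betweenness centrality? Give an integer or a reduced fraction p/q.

2

Pairs whose geodesics pass through Zane — Bob–Oskar: 1; Bob–Pia: 1/2; Oskar–Alice: 1/2.
All other pairs contribute 0.
Summing the contributions gives betweenness(Zane) = 2.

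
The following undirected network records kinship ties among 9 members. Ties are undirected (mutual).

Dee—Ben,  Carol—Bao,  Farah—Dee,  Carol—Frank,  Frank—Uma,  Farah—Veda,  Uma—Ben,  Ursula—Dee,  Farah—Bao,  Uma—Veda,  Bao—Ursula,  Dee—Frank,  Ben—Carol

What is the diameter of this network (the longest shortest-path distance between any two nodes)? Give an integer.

3

Eccentricity of each node (its greatest distance to any other): Bao:3, Ben:2, Carol:3, Dee:2, Farah:2, Frank:2, Uma:3, Ursula:3, Veda:3.
The maximum eccentricity is 3, realized for instance by the pair Bao–Uma via Bao – Farah – Veda – Uma. So the diameter is 3.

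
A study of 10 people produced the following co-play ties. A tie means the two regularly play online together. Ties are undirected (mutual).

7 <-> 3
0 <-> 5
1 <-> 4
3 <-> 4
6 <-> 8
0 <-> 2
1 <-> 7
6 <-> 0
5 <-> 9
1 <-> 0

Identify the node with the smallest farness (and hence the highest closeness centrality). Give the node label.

0

Farness (sum of distances to all others) for each node — 0:15, 1:17, 2:23, 3:29, 4:23, 5:21, 6:21, 7:23, 8:29, 9:29.
The smallest farness is 15, for 0, so 0 has the highest closeness.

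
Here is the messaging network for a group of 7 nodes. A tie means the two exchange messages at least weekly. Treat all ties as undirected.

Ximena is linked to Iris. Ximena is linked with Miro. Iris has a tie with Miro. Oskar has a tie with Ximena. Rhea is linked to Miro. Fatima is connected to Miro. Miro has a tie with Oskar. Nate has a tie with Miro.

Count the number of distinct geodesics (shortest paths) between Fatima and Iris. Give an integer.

The shortest distance is 2, and the only length-2 path is Fatima–Miro–Iris. So there is exactly 1 shortest path.

1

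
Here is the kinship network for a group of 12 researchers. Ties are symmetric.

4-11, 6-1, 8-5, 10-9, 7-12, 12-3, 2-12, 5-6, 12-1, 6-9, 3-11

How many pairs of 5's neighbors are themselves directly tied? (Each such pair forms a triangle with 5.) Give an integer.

5's neighbors are 6 and 8, but none of them are tied to each other, so no triangle contains 5.

0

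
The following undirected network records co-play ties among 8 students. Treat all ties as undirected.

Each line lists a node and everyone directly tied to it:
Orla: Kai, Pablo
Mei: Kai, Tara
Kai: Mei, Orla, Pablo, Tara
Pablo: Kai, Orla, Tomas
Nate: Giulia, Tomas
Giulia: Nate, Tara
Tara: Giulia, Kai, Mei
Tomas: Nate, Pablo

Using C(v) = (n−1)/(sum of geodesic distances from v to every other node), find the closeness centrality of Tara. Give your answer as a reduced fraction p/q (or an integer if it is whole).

Distances from Tara: Giulia:1, Kai:1, Mei:1, Nate:2, Orla:2, Pablo:2, Tomas:3. Sum = 12.
n = 8, so closeness = 7/12.

7/12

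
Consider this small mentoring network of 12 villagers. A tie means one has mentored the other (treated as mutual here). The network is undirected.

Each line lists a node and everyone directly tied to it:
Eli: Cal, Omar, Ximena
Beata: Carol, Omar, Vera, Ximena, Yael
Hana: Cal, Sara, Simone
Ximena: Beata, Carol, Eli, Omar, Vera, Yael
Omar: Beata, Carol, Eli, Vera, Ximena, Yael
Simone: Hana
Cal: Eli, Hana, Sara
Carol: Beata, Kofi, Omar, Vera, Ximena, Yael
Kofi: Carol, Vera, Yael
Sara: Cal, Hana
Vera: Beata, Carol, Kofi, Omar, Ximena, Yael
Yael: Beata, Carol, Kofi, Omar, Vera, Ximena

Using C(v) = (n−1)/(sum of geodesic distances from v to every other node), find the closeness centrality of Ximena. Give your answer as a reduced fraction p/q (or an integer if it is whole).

Distances from Ximena: Beata:1, Cal:2, Carol:1, Eli:1, Hana:3, Kofi:2, Omar:1, Sara:3, Simone:4, Vera:1, Yael:1. Sum = 20.
n = 12, so closeness = 11/20.

11/20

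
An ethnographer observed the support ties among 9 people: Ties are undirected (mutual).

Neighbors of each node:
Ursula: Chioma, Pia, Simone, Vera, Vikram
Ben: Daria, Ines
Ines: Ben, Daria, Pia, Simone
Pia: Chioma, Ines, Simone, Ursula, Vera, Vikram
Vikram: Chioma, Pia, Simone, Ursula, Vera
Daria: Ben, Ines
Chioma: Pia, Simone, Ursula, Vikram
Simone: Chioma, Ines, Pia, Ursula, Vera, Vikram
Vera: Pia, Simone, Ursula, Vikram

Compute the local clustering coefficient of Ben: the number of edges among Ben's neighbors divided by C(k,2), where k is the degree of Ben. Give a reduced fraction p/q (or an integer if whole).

Ben's neighbors: Daria and Ines (k = 2).
Possible neighbor pairs: C(2,2) = 1. Edges among them: Daria–Ines → e = 1.
Clustering(Ben) = 1/1.

1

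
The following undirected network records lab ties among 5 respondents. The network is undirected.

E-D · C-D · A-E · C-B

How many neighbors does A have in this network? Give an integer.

1

A is directly tied to E. That is 1 neighbor, so the degree of A is 1.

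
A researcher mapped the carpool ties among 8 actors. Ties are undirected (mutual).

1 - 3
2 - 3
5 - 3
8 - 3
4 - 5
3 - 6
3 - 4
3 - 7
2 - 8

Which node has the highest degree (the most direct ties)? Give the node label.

3

Degrees — 1:1, 2:2, 3:7, 4:2, 5:2, 6:1, 7:1, 8:2.
The maximum is 7, attained only by 3.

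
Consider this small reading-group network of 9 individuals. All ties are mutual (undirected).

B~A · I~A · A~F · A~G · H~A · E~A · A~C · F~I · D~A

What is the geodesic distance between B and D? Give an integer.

2

One shortest route is B – A – D, which uses 2 edges, and B and D are not directly tied, so nothing shorter exists. So d(B,D) = 2.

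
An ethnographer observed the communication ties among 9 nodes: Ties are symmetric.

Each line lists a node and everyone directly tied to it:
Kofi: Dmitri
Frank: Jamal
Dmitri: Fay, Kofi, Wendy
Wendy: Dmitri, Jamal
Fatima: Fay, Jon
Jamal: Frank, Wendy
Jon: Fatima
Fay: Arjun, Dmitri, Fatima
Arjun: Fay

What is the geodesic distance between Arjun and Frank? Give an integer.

5

One shortest route is Arjun – Fay – Dmitri – Wendy – Jamal – Frank, which uses 5 edges, and at distance 4 from Arjun we only reach {Jamal}, which does not include Frank. So d(Arjun,Frank) = 5.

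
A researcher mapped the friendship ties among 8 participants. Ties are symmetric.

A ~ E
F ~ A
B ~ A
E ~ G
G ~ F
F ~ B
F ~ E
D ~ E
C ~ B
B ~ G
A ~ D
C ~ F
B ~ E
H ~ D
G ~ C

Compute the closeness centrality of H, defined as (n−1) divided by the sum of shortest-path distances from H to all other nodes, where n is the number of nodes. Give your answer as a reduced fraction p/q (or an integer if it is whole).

Distances from H: A:2, B:3, C:4, D:1, E:2, F:3, G:3. Sum = 18.
n = 8, so closeness = 7/18.

7/18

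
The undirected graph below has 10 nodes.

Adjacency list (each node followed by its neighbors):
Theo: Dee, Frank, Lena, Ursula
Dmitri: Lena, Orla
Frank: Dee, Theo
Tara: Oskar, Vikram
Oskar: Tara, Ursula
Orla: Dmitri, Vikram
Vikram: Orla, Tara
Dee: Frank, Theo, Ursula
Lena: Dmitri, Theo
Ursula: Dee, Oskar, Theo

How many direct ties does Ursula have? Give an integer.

3

Ursula is directly tied to Dee, Oskar, and Theo. That is 3 neighbors, so the degree of Ursula is 3.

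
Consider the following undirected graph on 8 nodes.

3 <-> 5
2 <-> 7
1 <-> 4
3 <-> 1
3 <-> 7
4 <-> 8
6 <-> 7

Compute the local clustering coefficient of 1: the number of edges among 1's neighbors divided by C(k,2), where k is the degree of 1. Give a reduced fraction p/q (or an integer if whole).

0

1's neighbors: 3 and 4 (k = 2).
Possible neighbor pairs: C(2,2) = 1. Edges among them: none → e = 0.
Clustering(1) = 0/1.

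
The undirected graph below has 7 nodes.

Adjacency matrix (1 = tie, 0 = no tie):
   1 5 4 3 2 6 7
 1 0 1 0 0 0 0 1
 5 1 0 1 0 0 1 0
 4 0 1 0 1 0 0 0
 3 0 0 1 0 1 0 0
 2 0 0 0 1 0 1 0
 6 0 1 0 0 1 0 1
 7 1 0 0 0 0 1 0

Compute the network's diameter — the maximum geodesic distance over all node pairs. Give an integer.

Eccentricity of each node (its greatest distance to any other): 1:3, 2:3, 3:3, 4:3, 5:2, 6:2, 7:3.
The maximum eccentricity is 3, realized for instance by the pair 1–3 via 1 – 5 – 4 – 3. So the diameter is 3.

3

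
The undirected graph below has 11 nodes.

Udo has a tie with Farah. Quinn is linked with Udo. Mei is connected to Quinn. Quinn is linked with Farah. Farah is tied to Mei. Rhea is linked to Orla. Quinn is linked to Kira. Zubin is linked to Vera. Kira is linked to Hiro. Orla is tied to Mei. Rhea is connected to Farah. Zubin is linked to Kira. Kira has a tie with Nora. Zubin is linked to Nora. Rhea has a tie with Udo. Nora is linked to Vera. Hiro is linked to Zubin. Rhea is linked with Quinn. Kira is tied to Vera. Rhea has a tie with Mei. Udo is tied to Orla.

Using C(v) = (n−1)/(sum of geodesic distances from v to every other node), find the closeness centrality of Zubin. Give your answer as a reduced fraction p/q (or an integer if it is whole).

5/11

Distances from Zubin: Farah:3, Hiro:1, Kira:1, Mei:3, Nora:1, Orla:4, Quinn:2, Rhea:3, Udo:3, Vera:1. Sum = 22.
n = 11, so closeness = 10/22 = 5/11.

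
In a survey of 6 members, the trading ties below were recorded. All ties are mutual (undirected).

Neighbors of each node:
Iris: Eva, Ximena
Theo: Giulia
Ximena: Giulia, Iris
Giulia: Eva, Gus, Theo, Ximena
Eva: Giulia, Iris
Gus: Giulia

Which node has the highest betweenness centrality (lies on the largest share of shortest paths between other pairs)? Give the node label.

Giulia

Unnormalized betweenness of each node: Eva:3/2, Giulia:15/2, Gus:0, Iris:1/2, Theo:0, Ximena:3/2.
Giulia has the largest value, 15/2, making it the main broker — the node through which the most shortest paths run.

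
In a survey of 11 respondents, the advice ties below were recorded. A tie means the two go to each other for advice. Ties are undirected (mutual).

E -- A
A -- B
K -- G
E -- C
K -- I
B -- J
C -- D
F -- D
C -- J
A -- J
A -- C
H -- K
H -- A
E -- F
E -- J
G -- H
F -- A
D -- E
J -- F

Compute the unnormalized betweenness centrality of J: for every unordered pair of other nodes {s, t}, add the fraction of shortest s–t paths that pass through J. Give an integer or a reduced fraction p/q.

9/4

Pairs whose geodesics pass through J — F–C: 1/4; F–B: 1/2; D–B: 3/6; C–B: 1/2; E–B: 1/2.
All other pairs contribute 0.
Summing the contributions gives betweenness(J) = 9/4.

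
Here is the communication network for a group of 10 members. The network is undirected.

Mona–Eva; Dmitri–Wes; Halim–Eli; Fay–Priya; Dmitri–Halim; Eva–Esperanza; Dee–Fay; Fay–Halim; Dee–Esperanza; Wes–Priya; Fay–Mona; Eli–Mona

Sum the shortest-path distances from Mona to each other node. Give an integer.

17

Distances from Mona: Dee:2, Dmitri:3, Eli:1, Esperanza:2, Eva:1, Fay:1, Halim:2, Priya:2, Wes:3.
Sum = 2 + 3 + 1 + 2 + 1 + 1 + 2 + 2 + 3 = 17.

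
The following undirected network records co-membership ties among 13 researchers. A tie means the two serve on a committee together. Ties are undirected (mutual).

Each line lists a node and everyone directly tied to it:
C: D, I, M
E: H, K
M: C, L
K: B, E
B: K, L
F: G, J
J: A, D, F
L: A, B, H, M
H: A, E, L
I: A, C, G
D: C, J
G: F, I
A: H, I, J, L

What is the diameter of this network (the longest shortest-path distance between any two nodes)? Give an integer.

5

Eccentricity of each node (its greatest distance to any other): A:3, B:4, C:4, D:5, E:4, F:5, G:5, H:3, I:4, J:4, K:5, L:3, M:4.
The maximum eccentricity is 5, realized for instance by the pair D–K via D – J – A – H – E – K. So the diameter is 5.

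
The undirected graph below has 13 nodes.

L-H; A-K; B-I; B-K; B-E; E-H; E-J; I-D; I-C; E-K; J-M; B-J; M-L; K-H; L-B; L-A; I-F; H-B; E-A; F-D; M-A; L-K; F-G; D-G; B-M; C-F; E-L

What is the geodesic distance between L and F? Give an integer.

One shortest route is L – B – I – F, which uses 3 edges, and at distance 2 from L we only reach {I, J}, which does not include F. So d(L,F) = 3.

3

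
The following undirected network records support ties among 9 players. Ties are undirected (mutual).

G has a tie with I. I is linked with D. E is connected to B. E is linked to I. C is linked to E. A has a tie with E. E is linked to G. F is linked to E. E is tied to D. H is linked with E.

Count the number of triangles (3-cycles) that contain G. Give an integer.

G's neighbors: E and I.
Neighbor pairs that are themselves tied: G–E–I. Each forms one triangle with G, for 1 in total.

1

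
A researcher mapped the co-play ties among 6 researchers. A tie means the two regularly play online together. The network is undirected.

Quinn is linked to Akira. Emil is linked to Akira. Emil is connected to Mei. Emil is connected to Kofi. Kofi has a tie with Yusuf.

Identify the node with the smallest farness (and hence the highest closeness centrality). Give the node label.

Farness (sum of distances to all others) for each node — Akira:9, Emil:7, Kofi:9, Mei:11, Quinn:13, Yusuf:13.
The smallest farness is 7, for Emil, so Emil has the highest closeness.

Emil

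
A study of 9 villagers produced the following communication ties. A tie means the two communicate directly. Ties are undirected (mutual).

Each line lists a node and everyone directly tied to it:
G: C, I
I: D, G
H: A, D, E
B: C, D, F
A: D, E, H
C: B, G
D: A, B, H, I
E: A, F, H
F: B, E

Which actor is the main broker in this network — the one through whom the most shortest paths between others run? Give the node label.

Unnormalized betweenness of each node: A:4/3, B:25/3, C:7/3, D:35/3, E:2, F:7/3, G:1, H:4/3, I:11/3.
D has the largest value, 35/3, making it the main broker — the node through which the most shortest paths run.

D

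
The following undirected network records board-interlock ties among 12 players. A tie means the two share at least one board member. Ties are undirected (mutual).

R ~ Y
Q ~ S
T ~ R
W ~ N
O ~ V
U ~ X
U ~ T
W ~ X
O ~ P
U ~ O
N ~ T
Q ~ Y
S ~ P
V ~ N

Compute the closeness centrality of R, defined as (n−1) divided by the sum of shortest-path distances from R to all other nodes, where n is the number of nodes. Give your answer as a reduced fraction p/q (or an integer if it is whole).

Distances from R: N:2, O:3, P:4, Q:2, S:3, T:1, U:2, V:3, W:3, X:3, Y:1. Sum = 27.
n = 12, so closeness = 11/27.

11/27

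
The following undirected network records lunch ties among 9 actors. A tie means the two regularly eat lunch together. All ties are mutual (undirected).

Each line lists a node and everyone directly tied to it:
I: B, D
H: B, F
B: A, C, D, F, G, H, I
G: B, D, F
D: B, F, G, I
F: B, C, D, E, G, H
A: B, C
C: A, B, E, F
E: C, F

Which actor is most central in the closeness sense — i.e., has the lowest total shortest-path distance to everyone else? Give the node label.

Farness (sum of distances to all others) for each node — A:14, B:9, C:12, D:12, E:15, F:10, G:13, H:14, I:15.
The smallest farness is 9, for B, so B has the highest closeness.

B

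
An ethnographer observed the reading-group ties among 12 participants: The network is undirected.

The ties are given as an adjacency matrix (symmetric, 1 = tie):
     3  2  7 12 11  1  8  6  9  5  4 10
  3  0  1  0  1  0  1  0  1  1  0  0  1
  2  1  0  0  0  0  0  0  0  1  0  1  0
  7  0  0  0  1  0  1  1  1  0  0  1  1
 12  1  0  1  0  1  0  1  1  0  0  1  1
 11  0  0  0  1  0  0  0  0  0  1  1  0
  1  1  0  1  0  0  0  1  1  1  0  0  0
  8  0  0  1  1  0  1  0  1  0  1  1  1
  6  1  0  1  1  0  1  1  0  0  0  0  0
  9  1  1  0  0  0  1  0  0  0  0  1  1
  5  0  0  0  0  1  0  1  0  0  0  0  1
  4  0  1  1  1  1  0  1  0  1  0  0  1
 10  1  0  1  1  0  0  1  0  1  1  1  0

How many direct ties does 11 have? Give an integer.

11 is directly tied to 4, 5, and 12. That is 3 neighbors, so the degree of 11 is 3.

3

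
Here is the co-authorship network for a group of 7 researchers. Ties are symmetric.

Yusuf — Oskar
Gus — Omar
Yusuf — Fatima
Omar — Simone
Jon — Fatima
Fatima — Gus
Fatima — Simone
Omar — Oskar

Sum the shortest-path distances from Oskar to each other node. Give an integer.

Distances from Oskar: Fatima:2, Gus:2, Jon:3, Omar:1, Simone:2, Yusuf:1.
Sum = 2 + 2 + 3 + 1 + 2 + 1 = 11.

11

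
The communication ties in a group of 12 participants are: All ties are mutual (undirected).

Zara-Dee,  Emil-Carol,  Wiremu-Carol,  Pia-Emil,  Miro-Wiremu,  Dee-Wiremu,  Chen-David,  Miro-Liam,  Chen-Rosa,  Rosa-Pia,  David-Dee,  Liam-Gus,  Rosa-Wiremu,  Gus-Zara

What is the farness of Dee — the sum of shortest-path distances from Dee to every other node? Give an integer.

Distances from Dee: Carol:2, Chen:2, David:1, Emil:3, Gus:2, Liam:3, Miro:2, Pia:3, Rosa:2, Wiremu:1, Zara:1.
Sum = 2 + 2 + 1 + 3 + 2 + 3 + 2 + 3 + 2 + 1 + 1 = 22.

22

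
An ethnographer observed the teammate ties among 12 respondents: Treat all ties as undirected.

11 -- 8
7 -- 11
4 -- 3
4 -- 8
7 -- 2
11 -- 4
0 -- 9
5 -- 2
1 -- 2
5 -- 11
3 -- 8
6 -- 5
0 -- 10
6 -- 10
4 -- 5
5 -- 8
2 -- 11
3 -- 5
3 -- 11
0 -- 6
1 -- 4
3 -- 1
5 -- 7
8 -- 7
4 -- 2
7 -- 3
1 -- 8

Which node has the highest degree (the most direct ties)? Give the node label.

5

Degrees — 0:3, 1:4, 2:5, 3:6, 4:6, 5:7, 6:3, 7:5, 8:6, 9:1, 10:2, 11:6.
The maximum is 7, attained only by 5.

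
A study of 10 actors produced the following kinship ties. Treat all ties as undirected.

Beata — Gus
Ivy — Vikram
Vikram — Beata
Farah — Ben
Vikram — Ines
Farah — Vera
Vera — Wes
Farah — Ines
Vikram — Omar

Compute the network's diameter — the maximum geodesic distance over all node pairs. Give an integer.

6

Eccentricity of each node (its greatest distance to any other): Beata:5, Ben:5, Farah:4, Gus:6, Ines:3, Ivy:5, Omar:5, Vera:5, Vikram:4, Wes:6.
The maximum eccentricity is 6, realized for instance by the pair Wes–Gus via Wes – Vera – Farah – Ines – Vikram – Beata – Gus. So the diameter is 6.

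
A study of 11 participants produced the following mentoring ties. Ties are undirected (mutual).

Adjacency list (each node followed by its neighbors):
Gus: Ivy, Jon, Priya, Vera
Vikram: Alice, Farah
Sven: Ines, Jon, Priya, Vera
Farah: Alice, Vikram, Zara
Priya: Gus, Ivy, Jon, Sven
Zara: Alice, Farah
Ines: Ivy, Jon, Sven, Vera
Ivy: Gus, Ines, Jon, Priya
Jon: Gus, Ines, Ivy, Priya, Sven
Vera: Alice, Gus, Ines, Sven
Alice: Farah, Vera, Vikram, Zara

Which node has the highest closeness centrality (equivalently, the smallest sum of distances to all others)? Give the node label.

Vera

Farness (sum of distances to all others) for each node — Alice:19, Farah:26, Gus:19, Ines:19, Ivy:23, Jon:22, Priya:23, Sven:19, Vera:16, Vikram:27, Zara:27.
The smallest farness is 16, for Vera, so Vera has the highest closeness.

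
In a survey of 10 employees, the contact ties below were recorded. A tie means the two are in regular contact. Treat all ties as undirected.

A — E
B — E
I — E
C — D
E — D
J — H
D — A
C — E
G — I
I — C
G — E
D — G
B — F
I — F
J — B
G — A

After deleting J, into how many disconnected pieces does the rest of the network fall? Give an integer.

2

Without J, the remaining ties split the others into: {H}; {A, B, C, D, E, F, G, I}.
That's 2 separate components.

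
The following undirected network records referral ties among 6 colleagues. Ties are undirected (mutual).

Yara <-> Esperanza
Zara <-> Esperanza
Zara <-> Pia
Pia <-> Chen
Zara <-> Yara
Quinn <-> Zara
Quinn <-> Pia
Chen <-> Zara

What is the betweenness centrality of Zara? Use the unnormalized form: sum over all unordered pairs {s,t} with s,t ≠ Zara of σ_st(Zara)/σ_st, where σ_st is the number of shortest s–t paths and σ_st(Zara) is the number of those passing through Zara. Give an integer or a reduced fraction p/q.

13/2

Pairs whose geodesics pass through Zara — Yara–Pia: 1; Yara–Chen: 1; Yara–Quinn: 1; Pia–Esperanza: 1; Chen–Quinn: 1/2; Chen–Esperanza: 1; Quinn–Esperanza: 1.
All other pairs contribute 0.
Summing the contributions gives betweenness(Zara) = 13/2.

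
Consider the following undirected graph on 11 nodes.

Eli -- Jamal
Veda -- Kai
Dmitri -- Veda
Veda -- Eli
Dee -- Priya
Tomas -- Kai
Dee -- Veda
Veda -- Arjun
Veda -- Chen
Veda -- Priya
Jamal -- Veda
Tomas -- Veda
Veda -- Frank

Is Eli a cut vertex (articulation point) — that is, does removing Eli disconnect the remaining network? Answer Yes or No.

Even without Eli, every remaining node can still reach every other (the residual graph is connected), so Eli is not a cut vertex.

No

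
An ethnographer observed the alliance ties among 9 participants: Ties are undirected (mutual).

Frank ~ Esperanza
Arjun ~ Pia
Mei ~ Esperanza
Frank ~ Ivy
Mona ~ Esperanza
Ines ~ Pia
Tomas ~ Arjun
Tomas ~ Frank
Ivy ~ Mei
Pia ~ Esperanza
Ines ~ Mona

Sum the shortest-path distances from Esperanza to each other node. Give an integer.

12

Distances from Esperanza: Arjun:2, Frank:1, Ines:2, Ivy:2, Mei:1, Mona:1, Pia:1, Tomas:2.
Sum = 2 + 1 + 2 + 2 + 1 + 1 + 1 + 2 = 12.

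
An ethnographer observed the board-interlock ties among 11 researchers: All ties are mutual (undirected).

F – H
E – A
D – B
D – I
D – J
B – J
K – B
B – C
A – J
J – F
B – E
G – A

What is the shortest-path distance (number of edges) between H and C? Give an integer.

One shortest route is H – F – J – B – C, which uses 4 edges, and at distance 3 from H we only reach {A, B, D}, which does not include C. So d(H,C) = 4.

4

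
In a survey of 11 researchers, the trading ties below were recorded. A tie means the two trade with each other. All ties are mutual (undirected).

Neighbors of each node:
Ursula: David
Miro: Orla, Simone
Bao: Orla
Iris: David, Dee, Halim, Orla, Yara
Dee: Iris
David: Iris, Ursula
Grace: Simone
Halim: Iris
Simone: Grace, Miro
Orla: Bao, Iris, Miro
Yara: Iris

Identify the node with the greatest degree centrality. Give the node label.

Degrees — Bao:1, David:2, Dee:1, Grace:1, Halim:1, Iris:5, Miro:2, Orla:3, Simone:2, Ursula:1, Yara:1.
The maximum is 5, attained only by Iris.

Iris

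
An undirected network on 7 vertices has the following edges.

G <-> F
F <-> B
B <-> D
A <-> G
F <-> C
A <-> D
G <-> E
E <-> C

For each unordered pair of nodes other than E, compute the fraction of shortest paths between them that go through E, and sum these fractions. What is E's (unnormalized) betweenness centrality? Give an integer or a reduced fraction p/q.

Pairs whose geodesics pass through E — C–G: 1/2; C–A: 1/2.
All other pairs contribute 0.
Summing the contributions gives betweenness(E) = 1.

1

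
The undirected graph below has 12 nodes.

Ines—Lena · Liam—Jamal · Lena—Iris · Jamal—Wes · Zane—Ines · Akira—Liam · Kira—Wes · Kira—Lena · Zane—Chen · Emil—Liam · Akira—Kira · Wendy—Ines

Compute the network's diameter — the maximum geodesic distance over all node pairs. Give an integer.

Eccentricity of each node (its greatest distance to any other): Akira:5, Chen:7, Emil:7, Ines:5, Iris:5, Jamal:6, Kira:4, Lena:4, Liam:6, Wendy:6, Wes:5, Zane:6.
The maximum eccentricity is 7, realized for instance by the pair Chen–Emil via Chen – Zane – Ines – Lena – Kira – Akira – Liam – Emil. So the diameter is 7.

7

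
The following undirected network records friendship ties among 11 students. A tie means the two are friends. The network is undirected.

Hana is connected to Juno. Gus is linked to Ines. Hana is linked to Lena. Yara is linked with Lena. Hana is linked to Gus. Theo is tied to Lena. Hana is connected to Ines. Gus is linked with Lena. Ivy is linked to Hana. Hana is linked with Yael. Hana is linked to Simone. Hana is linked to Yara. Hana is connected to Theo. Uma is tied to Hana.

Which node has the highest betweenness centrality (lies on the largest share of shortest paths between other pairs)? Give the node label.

Hana

Unnormalized betweenness of each node: Gus:1/2, Hana:39, Ines:0, Ivy:0, Juno:0, Lena:3/2, Simone:0, Theo:0, Uma:0, Yael:0, Yara:0.
Hana has the largest value, 39, making it the main broker — the node through which the most shortest paths run.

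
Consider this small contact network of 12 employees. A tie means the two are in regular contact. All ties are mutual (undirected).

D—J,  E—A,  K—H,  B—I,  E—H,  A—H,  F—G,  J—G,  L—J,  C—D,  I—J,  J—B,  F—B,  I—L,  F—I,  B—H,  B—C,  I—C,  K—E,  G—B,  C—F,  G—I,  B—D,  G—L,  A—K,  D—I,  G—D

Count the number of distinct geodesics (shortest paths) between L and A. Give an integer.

3

The shortest distance is 4. The length-4 paths are: L–G–B–H–A; L–I–B–H–A; L–J–B–H–A.
That gives 3 distinct shortest paths.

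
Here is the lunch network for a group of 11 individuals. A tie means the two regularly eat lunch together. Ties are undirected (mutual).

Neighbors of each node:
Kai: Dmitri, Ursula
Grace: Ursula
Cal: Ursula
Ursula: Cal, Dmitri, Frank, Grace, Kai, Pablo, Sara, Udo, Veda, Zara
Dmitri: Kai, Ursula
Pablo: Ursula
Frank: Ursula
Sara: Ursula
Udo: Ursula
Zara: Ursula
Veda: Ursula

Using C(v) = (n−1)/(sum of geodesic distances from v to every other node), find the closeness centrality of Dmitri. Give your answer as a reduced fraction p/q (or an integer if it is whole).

5/9

Distances from Dmitri: Cal:2, Frank:2, Grace:2, Kai:1, Pablo:2, Sara:2, Udo:2, Ursula:1, Veda:2, Zara:2. Sum = 18.
n = 11, so closeness = 10/18 = 5/9.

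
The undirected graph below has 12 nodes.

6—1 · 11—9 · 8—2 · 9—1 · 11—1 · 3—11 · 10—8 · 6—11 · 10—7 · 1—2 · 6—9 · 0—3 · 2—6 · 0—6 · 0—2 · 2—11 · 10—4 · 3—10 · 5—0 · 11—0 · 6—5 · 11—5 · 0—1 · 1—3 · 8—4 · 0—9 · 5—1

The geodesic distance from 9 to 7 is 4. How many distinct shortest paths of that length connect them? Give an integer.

3

The shortest distance is 4. The length-4 paths are: 9–11–3–10–7; 9–1–3–10–7; 9–0–3–10–7.
That gives 3 distinct shortest paths.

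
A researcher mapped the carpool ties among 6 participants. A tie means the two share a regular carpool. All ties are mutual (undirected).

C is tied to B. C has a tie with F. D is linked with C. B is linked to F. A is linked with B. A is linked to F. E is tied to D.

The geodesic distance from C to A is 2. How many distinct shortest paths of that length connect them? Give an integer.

2

The shortest distance is 2. The length-2 paths are: C–F–A; C–B–A.
That gives 2 distinct shortest paths.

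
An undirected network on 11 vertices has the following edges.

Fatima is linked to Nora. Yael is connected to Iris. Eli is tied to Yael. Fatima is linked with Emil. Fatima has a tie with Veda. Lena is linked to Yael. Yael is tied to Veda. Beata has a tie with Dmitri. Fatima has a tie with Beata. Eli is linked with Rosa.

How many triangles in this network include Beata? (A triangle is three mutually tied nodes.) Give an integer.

0

Beata's neighbors are Dmitri and Fatima, but none of them are tied to each other, so no triangle contains Beata.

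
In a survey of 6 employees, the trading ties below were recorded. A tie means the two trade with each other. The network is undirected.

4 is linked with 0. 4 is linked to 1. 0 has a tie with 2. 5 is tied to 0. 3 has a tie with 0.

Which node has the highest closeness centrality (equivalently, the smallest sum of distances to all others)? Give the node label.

Farness (sum of distances to all others) for each node — 0:6, 1:12, 2:10, 3:10, 4:8, 5:10.
The smallest farness is 6, for 0, so 0 has the highest closeness.

0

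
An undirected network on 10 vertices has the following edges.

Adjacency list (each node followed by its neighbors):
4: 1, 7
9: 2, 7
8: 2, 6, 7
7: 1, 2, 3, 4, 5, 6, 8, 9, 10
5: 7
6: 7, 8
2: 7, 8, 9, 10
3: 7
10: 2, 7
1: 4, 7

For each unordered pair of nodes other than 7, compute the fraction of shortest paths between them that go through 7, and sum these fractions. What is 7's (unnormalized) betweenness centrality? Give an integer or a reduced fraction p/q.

29

Pairs whose geodesics pass through 7 — 1–9: 1; 1–10: 1; 1–3: 1; 1–8: 1; 1–2: 1; 1–6: 1; 1–5: 1; 9–10: 1/2; 9–3: 1; 9–8: 1/2; 9–6: 1; 9–5: 1; 9–4: 1; 10–3: 1 … (+17 more pairs).
All other pairs contribute 0.
Summing the contributions gives betweenness(7) = 29.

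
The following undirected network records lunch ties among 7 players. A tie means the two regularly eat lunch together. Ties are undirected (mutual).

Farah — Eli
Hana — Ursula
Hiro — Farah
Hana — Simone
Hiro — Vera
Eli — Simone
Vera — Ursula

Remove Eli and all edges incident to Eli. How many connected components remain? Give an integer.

Eli's neighbors (Farah and Simone) remain reachable from one another through other ties, so the rest of the network stays in one piece.

1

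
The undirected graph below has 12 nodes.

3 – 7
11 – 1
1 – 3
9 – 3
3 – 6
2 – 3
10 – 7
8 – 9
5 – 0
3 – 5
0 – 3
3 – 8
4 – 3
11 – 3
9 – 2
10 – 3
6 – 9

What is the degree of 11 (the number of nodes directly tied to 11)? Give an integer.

11 is directly tied to 1 and 3. That is 2 neighbors, so the degree of 11 is 2.

2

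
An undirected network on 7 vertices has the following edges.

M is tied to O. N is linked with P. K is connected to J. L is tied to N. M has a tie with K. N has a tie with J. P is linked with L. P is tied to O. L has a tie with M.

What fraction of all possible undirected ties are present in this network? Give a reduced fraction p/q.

There are 9 edges and 7 nodes, so the maximum possible is C(7,2) = 21.
Density = 9/21 = 3/7.

3/7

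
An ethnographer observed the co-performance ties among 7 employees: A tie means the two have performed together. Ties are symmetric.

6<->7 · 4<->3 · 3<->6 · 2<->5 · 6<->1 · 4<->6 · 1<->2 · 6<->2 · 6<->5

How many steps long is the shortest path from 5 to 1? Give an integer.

One shortest route is 5 – 6 – 1, which uses 2 edges, and 5 and 1 are not directly tied, so nothing shorter exists. So d(5,1) = 2.

2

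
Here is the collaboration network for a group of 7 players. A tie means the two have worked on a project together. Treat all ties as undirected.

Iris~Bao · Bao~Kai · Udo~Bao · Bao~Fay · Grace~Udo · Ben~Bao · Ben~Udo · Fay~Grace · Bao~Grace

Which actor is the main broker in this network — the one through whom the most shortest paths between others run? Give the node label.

Unnormalized betweenness of each node: Bao:11, Ben:0, Fay:0, Grace:1/2, Iris:0, Kai:0, Udo:1/2.
Bao has the largest value, 11, making it the main broker — the node through which the most shortest paths run.

Bao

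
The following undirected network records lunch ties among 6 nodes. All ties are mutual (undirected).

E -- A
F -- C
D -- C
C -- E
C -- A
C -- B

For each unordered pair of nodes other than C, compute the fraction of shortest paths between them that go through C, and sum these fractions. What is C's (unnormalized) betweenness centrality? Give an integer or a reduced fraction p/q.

Pairs whose geodesics pass through C — D–E: 1; D–B: 1; D–F: 1; D–A: 1; E–B: 1; E–F: 1; B–F: 1; B–A: 1; F–A: 1.
All other pairs contribute 0.
Summing the contributions gives betweenness(C) = 9.

9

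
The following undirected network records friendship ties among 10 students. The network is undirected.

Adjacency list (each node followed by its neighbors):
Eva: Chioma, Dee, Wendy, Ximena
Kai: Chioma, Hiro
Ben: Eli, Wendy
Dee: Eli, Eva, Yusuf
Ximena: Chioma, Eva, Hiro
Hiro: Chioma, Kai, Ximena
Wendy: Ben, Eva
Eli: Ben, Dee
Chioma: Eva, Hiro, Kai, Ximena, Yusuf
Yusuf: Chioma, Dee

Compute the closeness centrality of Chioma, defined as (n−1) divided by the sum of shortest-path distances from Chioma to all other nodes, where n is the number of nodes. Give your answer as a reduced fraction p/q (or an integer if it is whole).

Distances from Chioma: Ben:3, Dee:2, Eli:3, Eva:1, Hiro:1, Kai:1, Wendy:2, Ximena:1, Yusuf:1. Sum = 15.
n = 10, so closeness = 9/15 = 3/5.

3/5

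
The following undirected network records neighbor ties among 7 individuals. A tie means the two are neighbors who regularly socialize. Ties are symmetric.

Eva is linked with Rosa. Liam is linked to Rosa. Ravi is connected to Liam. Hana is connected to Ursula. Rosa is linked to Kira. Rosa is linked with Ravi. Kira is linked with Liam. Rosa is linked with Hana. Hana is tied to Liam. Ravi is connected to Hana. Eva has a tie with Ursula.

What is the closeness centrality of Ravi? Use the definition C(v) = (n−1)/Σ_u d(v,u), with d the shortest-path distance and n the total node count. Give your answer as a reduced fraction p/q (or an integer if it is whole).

Distances from Ravi: Eva:2, Hana:1, Kira:2, Liam:1, Rosa:1, Ursula:2. Sum = 9.
n = 7, so closeness = 6/9 = 2/3.

2/3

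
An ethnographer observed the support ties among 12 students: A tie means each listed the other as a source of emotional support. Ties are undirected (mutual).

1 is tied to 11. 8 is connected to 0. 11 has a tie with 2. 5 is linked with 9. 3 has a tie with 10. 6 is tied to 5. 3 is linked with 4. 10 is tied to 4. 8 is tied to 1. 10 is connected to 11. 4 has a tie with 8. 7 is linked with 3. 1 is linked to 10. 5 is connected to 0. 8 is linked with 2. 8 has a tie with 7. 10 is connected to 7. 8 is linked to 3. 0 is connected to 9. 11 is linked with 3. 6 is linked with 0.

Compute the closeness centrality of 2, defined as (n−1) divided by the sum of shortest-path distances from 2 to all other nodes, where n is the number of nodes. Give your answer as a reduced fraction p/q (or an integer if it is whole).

11/23

Distances from 2: 0:2, 1:2, 3:2, 4:2, 5:3, 6:3, 7:2, 8:1, 9:3, 10:2, 11:1. Sum = 23.
n = 12, so closeness = 11/23.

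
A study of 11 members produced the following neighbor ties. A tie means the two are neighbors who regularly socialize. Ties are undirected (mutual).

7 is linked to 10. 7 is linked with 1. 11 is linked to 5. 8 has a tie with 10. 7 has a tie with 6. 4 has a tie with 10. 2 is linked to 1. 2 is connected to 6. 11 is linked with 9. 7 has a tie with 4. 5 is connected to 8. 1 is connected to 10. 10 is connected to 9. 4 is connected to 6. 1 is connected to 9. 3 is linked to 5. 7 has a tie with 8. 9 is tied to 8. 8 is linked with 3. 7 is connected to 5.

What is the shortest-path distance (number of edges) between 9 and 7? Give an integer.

2

One shortest route is 9 – 10 – 7, which uses 2 edges, and 9 and 7 are not directly tied, so nothing shorter exists. So d(9,7) = 2.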